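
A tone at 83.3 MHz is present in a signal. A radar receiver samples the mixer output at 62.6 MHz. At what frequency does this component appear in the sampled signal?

20.7 MHz

83.3 MHz mod fs = 20.7 MHz.
20.7 MHz ≤ fs/2 = 31.3 MHz, appears at 20.7 MHz.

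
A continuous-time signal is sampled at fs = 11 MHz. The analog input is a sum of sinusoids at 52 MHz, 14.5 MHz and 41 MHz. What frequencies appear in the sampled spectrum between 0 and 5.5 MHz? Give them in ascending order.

fs/2 = 5.5 MHz.
52 MHz mod fs = 8 MHz.
8 MHz > fs/2 = 5.5 MHz, folds to fs − 8 MHz = 3 MHz.
14.5 MHz mod fs = 3.5 MHz.
3.5 MHz ≤ fs/2 = 5.5 MHz, appears at 3.5 MHz.
41 MHz mod fs = 8 MHz.
8 MHz > fs/2 = 5.5 MHz, folds to fs − 8 MHz = 3 MHz.
Distinct values: {3 MHz, 3.5 MHz}.

3 MHz, 3.5 MHz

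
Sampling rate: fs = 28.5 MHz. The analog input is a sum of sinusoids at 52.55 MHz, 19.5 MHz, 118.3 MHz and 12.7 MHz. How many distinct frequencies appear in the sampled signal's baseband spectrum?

4

fs/2 = 14.25 MHz.
52.55 MHz mod fs = 24.05 MHz.
24.05 MHz > fs/2 = 14.25 MHz, folds to fs − 24.05 MHz = 4.45 MHz.
19.5 MHz > fs/2 = 14.25 MHz, folds to fs − 19.5 MHz = 9 MHz.
118.3 MHz mod fs = 4.3 MHz.
4.3 MHz ≤ fs/2 = 14.25 MHz, appears at 4.3 MHz.
12.7 MHz ≤ fs/2 = 14.25 MHz, passes unchanged.
Distinct values: {4.3 MHz, 4.45 MHz, 9 MHz, 12.7 MHz} → 4.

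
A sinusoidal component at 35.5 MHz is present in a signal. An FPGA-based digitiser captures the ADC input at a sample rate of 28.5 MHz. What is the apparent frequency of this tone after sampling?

35.5 MHz mod fs = 7 MHz.
7 MHz ≤ fs/2 = 14.25 MHz, appears at 7 MHz.

7 MHz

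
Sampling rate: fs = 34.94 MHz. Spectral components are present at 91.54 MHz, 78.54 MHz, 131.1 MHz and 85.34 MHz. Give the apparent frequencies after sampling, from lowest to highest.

8.66 MHz, 13.28 MHz, 15.46 MHz

fs/2 = 17.47 MHz.
91.54 MHz mod fs = 21.66 MHz.
21.66 MHz > fs/2 = 17.47 MHz, folds to fs − 21.66 MHz = 13.28 MHz.
78.54 MHz mod fs = 8.66 MHz.
8.66 MHz ≤ fs/2 = 17.47 MHz, appears at 8.66 MHz.
131.1 MHz mod fs = 26.28 MHz.
26.28 MHz > fs/2 = 17.47 MHz, folds to fs − 26.28 MHz = 8.66 MHz.
85.34 MHz mod fs = 15.46 MHz.
15.46 MHz ≤ fs/2 = 17.47 MHz, appears at 15.46 MHz.
Distinct values: {8.66 MHz, 13.28 MHz, 15.46 MHz}.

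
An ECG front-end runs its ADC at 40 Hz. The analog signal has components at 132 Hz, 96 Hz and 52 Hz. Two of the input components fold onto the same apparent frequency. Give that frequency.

12 Hz

fs/2 = 20 Hz.
132 Hz mod fs = 12 Hz.
12 Hz ≤ fs/2 = 20 Hz, appears at 12 Hz.
96 Hz mod fs = 16 Hz.
16 Hz ≤ fs/2 = 20 Hz, appears at 16 Hz.
52 Hz mod fs = 12 Hz.
12 Hz ≤ fs/2 = 20 Hz, appears at 12 Hz.
52 Hz and 132 Hz both map to 12 Hz.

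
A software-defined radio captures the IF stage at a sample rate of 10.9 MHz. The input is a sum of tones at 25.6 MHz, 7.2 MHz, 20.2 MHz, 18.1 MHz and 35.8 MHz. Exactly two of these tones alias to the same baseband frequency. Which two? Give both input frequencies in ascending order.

fs/2 = 5.45 MHz.
25.6 MHz mod fs = 3.8 MHz.
3.8 MHz ≤ fs/2 = 5.45 MHz, appears at 3.8 MHz.
7.2 MHz > fs/2 = 5.45 MHz, folds to fs − 7.2 MHz = 3.7 MHz.
20.2 MHz mod fs = 9.3 MHz.
9.3 MHz > fs/2 = 5.45 MHz, folds to fs − 9.3 MHz = 1.6 MHz.
18.1 MHz mod fs = 7.2 MHz.
7.2 MHz > fs/2 = 5.45 MHz, folds to fs − 7.2 MHz = 3.7 MHz.
35.8 MHz mod fs = 3.1 MHz.
3.1 MHz ≤ fs/2 = 5.45 MHz, appears at 3.1 MHz.
7.2 MHz and 18.1 MHz both map to 3.7 MHz.

7.2 MHz, 18.1 MHz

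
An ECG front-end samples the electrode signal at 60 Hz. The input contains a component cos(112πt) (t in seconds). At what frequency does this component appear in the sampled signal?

4 Hz

ω = 112π rad/s → f = ω/(2π) = 56 Hz.
56 Hz > fs/2 = 30 Hz, folds to fs − 56 Hz = 4 Hz.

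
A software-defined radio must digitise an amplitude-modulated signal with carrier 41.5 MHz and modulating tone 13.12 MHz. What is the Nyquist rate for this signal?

109.24 MHz

AM sidebands sit at fc ± fm = 28.38 MHz and 54.62 MHz.
Highest-frequency component: 54.62 MHz.
Nyquist rate = 2 × 54.62 MHz = 109.24 MHz.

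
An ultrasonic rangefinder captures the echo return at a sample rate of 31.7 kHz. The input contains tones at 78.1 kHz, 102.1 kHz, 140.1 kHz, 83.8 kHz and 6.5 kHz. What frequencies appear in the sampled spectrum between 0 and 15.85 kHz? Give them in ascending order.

fs/2 = 15.85 kHz.
78.1 kHz mod fs = 14.7 kHz.
14.7 kHz ≤ fs/2 = 15.85 kHz, appears at 14.7 kHz.
102.1 kHz mod fs = 7 kHz.
7 kHz ≤ fs/2 = 15.85 kHz, appears at 7 kHz.
140.1 kHz mod fs = 13.3 kHz.
13.3 kHz ≤ fs/2 = 15.85 kHz, appears at 13.3 kHz.
83.8 kHz mod fs = 20.4 kHz.
20.4 kHz > fs/2 = 15.85 kHz, folds to fs − 20.4 kHz = 11.3 kHz.
6.5 kHz ≤ fs/2 = 15.85 kHz, passes unchanged.
Distinct values: {6.5 kHz, 7 kHz, 11.3 kHz, 13.3 kHz, 14.7 kHz}.

6.5 kHz, 7 kHz, 11.3 kHz, 13.3 kHz, 14.7 kHz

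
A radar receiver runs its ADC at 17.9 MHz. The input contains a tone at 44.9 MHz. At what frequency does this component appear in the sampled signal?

44.9 MHz mod fs = 9.1 MHz.
9.1 MHz > fs/2 = 8.95 MHz, folds to fs − 9.1 MHz = 8.8 MHz.

8.8 MHz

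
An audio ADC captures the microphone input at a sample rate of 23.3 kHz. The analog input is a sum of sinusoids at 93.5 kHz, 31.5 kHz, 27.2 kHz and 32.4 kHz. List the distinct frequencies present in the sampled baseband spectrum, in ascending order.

0.3 kHz, 3.9 kHz, 8.2 kHz, 9.1 kHz

fs/2 = 11.65 kHz.
93.5 kHz mod fs = 0.3 kHz.
0.3 kHz ≤ fs/2 = 11.65 kHz, appears at 0.3 kHz.
31.5 kHz mod fs = 8.2 kHz.
8.2 kHz ≤ fs/2 = 11.65 kHz, appears at 8.2 kHz.
27.2 kHz mod fs = 3.9 kHz.
3.9 kHz ≤ fs/2 = 11.65 kHz, appears at 3.9 kHz.
32.4 kHz mod fs = 9.1 kHz.
9.1 kHz ≤ fs/2 = 11.65 kHz, appears at 9.1 kHz.
Distinct values: {0.3 kHz, 3.9 kHz, 8.2 kHz, 9.1 kHz}.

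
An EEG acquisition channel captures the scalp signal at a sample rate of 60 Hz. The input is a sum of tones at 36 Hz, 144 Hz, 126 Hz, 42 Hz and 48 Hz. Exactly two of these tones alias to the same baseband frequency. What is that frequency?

24 Hz

fs/2 = 30 Hz.
36 Hz > fs/2 = 30 Hz, folds to fs − 36 Hz = 24 Hz.
144 Hz mod fs = 24 Hz.
24 Hz ≤ fs/2 = 30 Hz, appears at 24 Hz.
126 Hz mod fs = 6 Hz.
6 Hz ≤ fs/2 = 30 Hz, appears at 6 Hz.
42 Hz > fs/2 = 30 Hz, folds to fs − 42 Hz = 18 Hz.
48 Hz > fs/2 = 30 Hz, folds to fs − 48 Hz = 12 Hz.
36 Hz and 144 Hz both map to 24 Hz.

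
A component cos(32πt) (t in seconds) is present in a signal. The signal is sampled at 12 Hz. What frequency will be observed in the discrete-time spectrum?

4 Hz

ω = 32π rad/s → f = ω/(2π) = 16 Hz.
16 Hz mod fs = 4 Hz.
4 Hz ≤ fs/2 = 6 Hz, appears at 4 Hz.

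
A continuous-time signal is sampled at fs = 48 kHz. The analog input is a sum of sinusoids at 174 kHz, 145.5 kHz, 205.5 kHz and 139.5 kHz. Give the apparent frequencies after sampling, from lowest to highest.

1.5 kHz, 4.5 kHz, 13.5 kHz, 18 kHz

fs/2 = 24 kHz.
174 kHz mod fs = 30 kHz.
30 kHz > fs/2 = 24 kHz, folds to fs − 30 kHz = 18 kHz.
145.5 kHz mod fs = 1.5 kHz.
1.5 kHz ≤ fs/2 = 24 kHz, appears at 1.5 kHz.
205.5 kHz mod fs = 13.5 kHz.
13.5 kHz ≤ fs/2 = 24 kHz, appears at 13.5 kHz.
139.5 kHz mod fs = 43.5 kHz.
43.5 kHz > fs/2 = 24 kHz, folds to fs − 43.5 kHz = 4.5 kHz.
Distinct values: {1.5 kHz, 4.5 kHz, 13.5 kHz, 18 kHz}.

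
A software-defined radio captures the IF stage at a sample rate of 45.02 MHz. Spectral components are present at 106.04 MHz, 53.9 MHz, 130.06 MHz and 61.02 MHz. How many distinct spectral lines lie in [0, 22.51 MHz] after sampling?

fs/2 = 22.51 MHz.
106.04 MHz mod fs = 16 MHz.
16 MHz ≤ fs/2 = 22.51 MHz, appears at 16 MHz.
53.9 MHz mod fs = 8.88 MHz.
8.88 MHz ≤ fs/2 = 22.51 MHz, appears at 8.88 MHz.
130.06 MHz mod fs = 40.02 MHz.
40.02 MHz > fs/2 = 22.51 MHz, folds to fs − 40.02 MHz = 5 MHz.
61.02 MHz mod fs = 16 MHz.
16 MHz ≤ fs/2 = 22.51 MHz, appears at 16 MHz.
Distinct values: {5 MHz, 8.88 MHz, 16 MHz} → 3.

3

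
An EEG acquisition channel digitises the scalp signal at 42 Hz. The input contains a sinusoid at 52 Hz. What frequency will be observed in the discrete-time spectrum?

10 Hz

52 Hz mod fs = 10 Hz.
10 Hz ≤ fs/2 = 21 Hz, appears at 10 Hz.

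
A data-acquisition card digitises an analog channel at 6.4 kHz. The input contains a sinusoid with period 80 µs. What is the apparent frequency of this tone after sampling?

0.3 kHz

T = 80 µs → f = 1/T = 12.5 kHz.
12.5 kHz mod fs = 6.1 kHz.
6.1 kHz > fs/2 = 3.2 kHz, folds to fs − 6.1 kHz = 0.3 kHz.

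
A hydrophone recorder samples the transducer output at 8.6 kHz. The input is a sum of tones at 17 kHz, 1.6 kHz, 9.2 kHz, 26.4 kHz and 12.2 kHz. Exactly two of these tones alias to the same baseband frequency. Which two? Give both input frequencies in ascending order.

9.2 kHz, 26.4 kHz

fs/2 = 4.3 kHz.
17 kHz mod fs = 8.4 kHz.
8.4 kHz > fs/2 = 4.3 kHz, folds to fs − 8.4 kHz = 0.2 kHz.
1.6 kHz ≤ fs/2 = 4.3 kHz, passes unchanged.
9.2 kHz mod fs = 0.6 kHz.
0.6 kHz ≤ fs/2 = 4.3 kHz, appears at 0.6 kHz.
26.4 kHz mod fs = 0.6 kHz.
0.6 kHz ≤ fs/2 = 4.3 kHz, appears at 0.6 kHz.
12.2 kHz mod fs = 3.6 kHz.
3.6 kHz ≤ fs/2 = 4.3 kHz, appears at 3.6 kHz.
9.2 kHz and 26.4 kHz both map to 0.6 kHz.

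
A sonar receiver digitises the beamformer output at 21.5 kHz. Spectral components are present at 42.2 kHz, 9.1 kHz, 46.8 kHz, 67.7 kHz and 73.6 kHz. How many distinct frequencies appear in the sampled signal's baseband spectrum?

4

fs/2 = 10.75 kHz.
42.2 kHz mod fs = 20.7 kHz.
20.7 kHz > fs/2 = 10.75 kHz, folds to fs − 20.7 kHz = 0.8 kHz.
9.1 kHz ≤ fs/2 = 10.75 kHz, passes unchanged.
46.8 kHz mod fs = 3.8 kHz.
3.8 kHz ≤ fs/2 = 10.75 kHz, appears at 3.8 kHz.
67.7 kHz mod fs = 3.2 kHz.
3.2 kHz ≤ fs/2 = 10.75 kHz, appears at 3.2 kHz.
73.6 kHz mod fs = 9.1 kHz.
9.1 kHz ≤ fs/2 = 10.75 kHz, appears at 9.1 kHz.
Distinct values: {0.8 kHz, 3.2 kHz, 3.8 kHz, 9.1 kHz} → 4.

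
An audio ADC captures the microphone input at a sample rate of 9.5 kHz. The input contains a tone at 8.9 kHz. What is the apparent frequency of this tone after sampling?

0.6 kHz

8.9 kHz > fs/2 = 4.75 kHz, folds to fs − 8.9 kHz = 0.6 kHz.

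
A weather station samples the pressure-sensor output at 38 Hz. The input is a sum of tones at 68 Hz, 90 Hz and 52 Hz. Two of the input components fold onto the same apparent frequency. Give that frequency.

fs/2 = 19 Hz.
68 Hz mod fs = 30 Hz.
30 Hz > fs/2 = 19 Hz, folds to fs − 30 Hz = 8 Hz.
90 Hz mod fs = 14 Hz.
14 Hz ≤ fs/2 = 19 Hz, appears at 14 Hz.
52 Hz mod fs = 14 Hz.
14 Hz ≤ fs/2 = 19 Hz, appears at 14 Hz.
52 Hz and 90 Hz both map to 14 Hz.

14 Hz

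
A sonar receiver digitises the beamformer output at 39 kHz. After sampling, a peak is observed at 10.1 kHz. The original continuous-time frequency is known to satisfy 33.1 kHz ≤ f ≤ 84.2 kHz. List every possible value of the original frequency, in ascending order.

Frequencies that alias to 10.1 kHz are k·fs ± 10.1 kHz for integer k ≥ 0.
k=0: 10.1 kHz.
k=1: 28.9 kHz, 49.1 kHz.
k=2: 67.9 kHz, 88.1 kHz.
k=3: 106.9 kHz, 127.1 kHz.
Within [33.1 kHz, 84.2 kHz]: 49.1 kHz, 67.9 kHz.

49.1 kHz, 67.9 kHz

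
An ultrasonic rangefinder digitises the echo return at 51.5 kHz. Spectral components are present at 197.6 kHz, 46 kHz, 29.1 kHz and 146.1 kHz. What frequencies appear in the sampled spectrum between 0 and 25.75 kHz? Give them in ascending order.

5.5 kHz, 8.4 kHz, 22.4 kHz

fs/2 = 25.75 kHz.
197.6 kHz mod fs = 43.1 kHz.
43.1 kHz > fs/2 = 25.75 kHz, folds to fs − 43.1 kHz = 8.4 kHz.
46 kHz > fs/2 = 25.75 kHz, folds to fs − 46 kHz = 5.5 kHz.
29.1 kHz > fs/2 = 25.75 kHz, folds to fs − 29.1 kHz = 22.4 kHz.
146.1 kHz mod fs = 43.1 kHz.
43.1 kHz > fs/2 = 25.75 kHz, folds to fs − 43.1 kHz = 8.4 kHz.
Distinct values: {5.5 kHz, 8.4 kHz, 22.4 kHz}.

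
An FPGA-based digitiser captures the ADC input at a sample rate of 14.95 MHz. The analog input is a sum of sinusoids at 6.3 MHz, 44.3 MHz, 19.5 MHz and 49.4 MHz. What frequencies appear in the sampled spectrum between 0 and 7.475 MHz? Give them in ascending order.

0.55 MHz, 4.55 MHz, 6.3 MHz

fs/2 = 7.475 MHz.
6.3 MHz ≤ fs/2 = 7.475 MHz, passes unchanged.
44.3 MHz mod fs = 14.4 MHz.
14.4 MHz > fs/2 = 7.475 MHz, folds to fs − 14.4 MHz = 0.55 MHz.
19.5 MHz mod fs = 4.55 MHz.
4.55 MHz ≤ fs/2 = 7.475 MHz, appears at 4.55 MHz.
49.4 MHz mod fs = 4.55 MHz.
4.55 MHz ≤ fs/2 = 7.475 MHz, appears at 4.55 MHz.
Distinct values: {0.55 MHz, 4.55 MHz, 6.3 MHz}.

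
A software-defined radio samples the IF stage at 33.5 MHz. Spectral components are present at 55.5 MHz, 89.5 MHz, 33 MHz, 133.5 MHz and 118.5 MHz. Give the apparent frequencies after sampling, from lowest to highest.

0.5 MHz, 11 MHz, 11.5 MHz, 15.5 MHz

fs/2 = 16.75 MHz.
55.5 MHz mod fs = 22 MHz.
22 MHz > fs/2 = 16.75 MHz, folds to fs − 22 MHz = 11.5 MHz.
89.5 MHz mod fs = 22.5 MHz.
22.5 MHz > fs/2 = 16.75 MHz, folds to fs − 22.5 MHz = 11 MHz.
33 MHz > fs/2 = 16.75 MHz, folds to fs − 33 MHz = 0.5 MHz.
133.5 MHz mod fs = 33 MHz.
33 MHz > fs/2 = 16.75 MHz, folds to fs − 33 MHz = 0.5 MHz.
118.5 MHz mod fs = 18 MHz.
18 MHz > fs/2 = 16.75 MHz, folds to fs − 18 MHz = 15.5 MHz.
Distinct values: {0.5 MHz, 11 MHz, 11.5 MHz, 15.5 MHz}.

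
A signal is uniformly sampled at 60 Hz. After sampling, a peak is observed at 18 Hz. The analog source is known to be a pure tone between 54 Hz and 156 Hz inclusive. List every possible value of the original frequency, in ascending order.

78 Hz, 102 Hz, 138 Hz

Frequencies that alias to 18 Hz are k·fs ± 18 Hz for integer k ≥ 0.
k=0: 18 Hz.
k=1: 42 Hz, 78 Hz.
k=2: 102 Hz, 138 Hz.
k=3: 162 Hz, 198 Hz.
Within [54 Hz, 156 Hz]: 78 Hz, 102 Hz, 138 Hz.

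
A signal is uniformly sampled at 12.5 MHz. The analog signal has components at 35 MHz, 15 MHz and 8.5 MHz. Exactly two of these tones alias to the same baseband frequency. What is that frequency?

fs/2 = 6.25 MHz.
35 MHz mod fs = 10 MHz.
10 MHz > fs/2 = 6.25 MHz, folds to fs − 10 MHz = 2.5 MHz.
15 MHz mod fs = 2.5 MHz.
2.5 MHz ≤ fs/2 = 6.25 MHz, appears at 2.5 MHz.
8.5 MHz > fs/2 = 6.25 MHz, folds to fs − 8.5 MHz = 4 MHz.
15 MHz and 35 MHz both map to 2.5 MHz.

2.5 MHz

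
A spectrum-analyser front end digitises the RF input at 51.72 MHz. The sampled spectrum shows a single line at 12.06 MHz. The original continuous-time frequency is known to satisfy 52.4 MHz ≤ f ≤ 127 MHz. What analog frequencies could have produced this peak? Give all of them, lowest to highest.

Frequencies that alias to 12.06 MHz are k·fs ± 12.06 MHz for integer k ≥ 0.
k=0: 12.06 MHz.
k=1: 39.66 MHz, 63.78 MHz.
k=2: 91.38 MHz, 115.5 MHz.
k=3: 143.1 MHz, 167.22 MHz.
Within [52.4 MHz, 127 MHz]: 63.78 MHz, 91.38 MHz, 115.5 MHz.

63.78 MHz, 91.38 MHz, 115.5 MHz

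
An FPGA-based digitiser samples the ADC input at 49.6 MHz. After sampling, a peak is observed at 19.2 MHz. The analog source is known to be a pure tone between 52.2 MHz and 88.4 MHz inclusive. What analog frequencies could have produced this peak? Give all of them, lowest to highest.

Frequencies that alias to 19.2 MHz are k·fs ± 19.2 MHz for integer k ≥ 0.
k=0: 19.2 MHz.
k=1: 30.4 MHz, 68.8 MHz.
k=2: 80 MHz, 118.4 MHz.
k=3: 129.6 MHz, 168 MHz.
Within [52.2 MHz, 88.4 MHz]: 68.8 MHz, 80 MHz.

68.8 MHz, 80 MHz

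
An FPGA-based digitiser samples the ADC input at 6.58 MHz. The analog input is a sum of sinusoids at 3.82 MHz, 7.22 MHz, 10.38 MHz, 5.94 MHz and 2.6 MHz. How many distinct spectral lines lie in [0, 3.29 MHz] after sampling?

4

fs/2 = 3.29 MHz.
3.82 MHz > fs/2 = 3.29 MHz, folds to fs − 3.82 MHz = 2.76 MHz.
7.22 MHz mod fs = 0.64 MHz.
0.64 MHz ≤ fs/2 = 3.29 MHz, appears at 0.64 MHz.
10.38 MHz mod fs = 3.8 MHz.
3.8 MHz > fs/2 = 3.29 MHz, folds to fs − 3.8 MHz = 2.78 MHz.
5.94 MHz > fs/2 = 3.29 MHz, folds to fs − 5.94 MHz = 0.64 MHz.
2.6 MHz ≤ fs/2 = 3.29 MHz, passes unchanged.
Distinct values: {0.64 MHz, 2.6 MHz, 2.76 MHz, 2.78 MHz} → 4.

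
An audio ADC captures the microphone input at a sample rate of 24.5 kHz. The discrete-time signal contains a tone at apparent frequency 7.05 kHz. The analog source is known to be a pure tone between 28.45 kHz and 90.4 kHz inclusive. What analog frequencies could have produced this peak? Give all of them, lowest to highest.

Frequencies that alias to 7.05 kHz are k·fs ± 7.05 kHz for integer k ≥ 0.
k=0: 7.05 kHz.
k=1: 17.45 kHz, 31.55 kHz.
k=2: 41.95 kHz, 56.05 kHz.
k=3: 66.45 kHz, 80.55 kHz.
k=4: 90.95 kHz, 105.05 kHz.
Within [28.45 kHz, 90.4 kHz]: 31.55 kHz, 41.95 kHz, 56.05 kHz, 66.45 kHz, 80.55 kHz.

31.55 kHz, 41.95 kHz, 56.05 kHz, 66.45 kHz, 80.55 kHz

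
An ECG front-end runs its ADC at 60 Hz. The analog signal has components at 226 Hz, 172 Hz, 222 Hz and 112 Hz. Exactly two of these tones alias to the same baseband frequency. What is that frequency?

fs/2 = 30 Hz.
226 Hz mod fs = 46 Hz.
46 Hz > fs/2 = 30 Hz, folds to fs − 46 Hz = 14 Hz.
172 Hz mod fs = 52 Hz.
52 Hz > fs/2 = 30 Hz, folds to fs − 52 Hz = 8 Hz.
222 Hz mod fs = 42 Hz.
42 Hz > fs/2 = 30 Hz, folds to fs − 42 Hz = 18 Hz.
112 Hz mod fs = 52 Hz.
52 Hz > fs/2 = 30 Hz, folds to fs − 52 Hz = 8 Hz.
112 Hz and 172 Hz both map to 8 Hz.

8 Hz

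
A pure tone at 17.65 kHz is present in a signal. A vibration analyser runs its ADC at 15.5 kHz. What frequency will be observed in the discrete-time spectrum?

17.65 kHz mod fs = 2.15 kHz.
2.15 kHz ≤ fs/2 = 7.75 kHz, appears at 2.15 kHz.

2.15 kHz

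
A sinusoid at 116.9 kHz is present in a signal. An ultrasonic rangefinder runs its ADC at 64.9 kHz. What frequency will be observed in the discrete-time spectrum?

12.9 kHz

116.9 kHz mod fs = 52 kHz.
52 kHz > fs/2 = 32.45 kHz, folds to fs − 52 kHz = 12.9 kHz.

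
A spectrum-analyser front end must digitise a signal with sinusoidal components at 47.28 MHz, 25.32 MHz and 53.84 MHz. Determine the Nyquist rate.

107.68 MHz

Highest-frequency component: 53.84 MHz.
Nyquist rate = 2 × 53.84 MHz = 107.68 MHz.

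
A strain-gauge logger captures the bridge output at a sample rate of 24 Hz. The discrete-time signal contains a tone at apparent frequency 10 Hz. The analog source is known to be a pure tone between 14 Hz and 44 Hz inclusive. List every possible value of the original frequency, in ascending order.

14 Hz, 34 Hz, 38 Hz

Frequencies that alias to 10 Hz are k·fs ± 10 Hz for integer k ≥ 0.
k=0: 10 Hz.
k=1: 14 Hz, 34 Hz.
k=2: 38 Hz, 58 Hz.
k=3: 62 Hz, 82 Hz.
Within [14 Hz, 44 Hz]: 14 Hz, 34 Hz, 38 Hz.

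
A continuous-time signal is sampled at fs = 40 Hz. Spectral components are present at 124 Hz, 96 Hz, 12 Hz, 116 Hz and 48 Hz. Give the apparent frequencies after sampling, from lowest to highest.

fs/2 = 20 Hz.
124 Hz mod fs = 4 Hz.
4 Hz ≤ fs/2 = 20 Hz, appears at 4 Hz.
96 Hz mod fs = 16 Hz.
16 Hz ≤ fs/2 = 20 Hz, appears at 16 Hz.
12 Hz ≤ fs/2 = 20 Hz, passes unchanged.
116 Hz mod fs = 36 Hz.
36 Hz > fs/2 = 20 Hz, folds to fs − 36 Hz = 4 Hz.
48 Hz mod fs = 8 Hz.
8 Hz ≤ fs/2 = 20 Hz, appears at 8 Hz.
Distinct values: {4 Hz, 8 Hz, 12 Hz, 16 Hz}.

4 Hz, 8 Hz, 12 Hz, 16 Hz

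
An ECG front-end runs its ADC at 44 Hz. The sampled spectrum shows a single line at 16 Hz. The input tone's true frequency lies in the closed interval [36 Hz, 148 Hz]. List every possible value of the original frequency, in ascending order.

Frequencies that alias to 16 Hz are k·fs ± 16 Hz for integer k ≥ 0.
k=0: 16 Hz.
k=1: 28 Hz, 60 Hz.
k=2: 72 Hz, 104 Hz.
k=3: 116 Hz, 148 Hz.
k=4: 160 Hz, 192 Hz.
Within [36 Hz, 148 Hz]: 60 Hz, 72 Hz, 104 Hz, 116 Hz, 148 Hz.

60 Hz, 72 Hz, 104 Hz, 116 Hz, 148 Hz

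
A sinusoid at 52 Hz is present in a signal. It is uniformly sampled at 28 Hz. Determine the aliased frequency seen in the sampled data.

52 Hz mod fs = 24 Hz.
24 Hz > fs/2 = 14 Hz, folds to fs − 24 Hz = 4 Hz.

4 Hz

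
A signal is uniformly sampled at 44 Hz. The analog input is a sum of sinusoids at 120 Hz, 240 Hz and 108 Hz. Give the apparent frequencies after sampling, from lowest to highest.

fs/2 = 22 Hz.
120 Hz mod fs = 32 Hz.
32 Hz > fs/2 = 22 Hz, folds to fs − 32 Hz = 12 Hz.
240 Hz mod fs = 20 Hz.
20 Hz ≤ fs/2 = 22 Hz, appears at 20 Hz.
108 Hz mod fs = 20 Hz.
20 Hz ≤ fs/2 = 22 Hz, appears at 20 Hz.
Distinct values: {12 Hz, 20 Hz}.

12 Hz, 20 Hz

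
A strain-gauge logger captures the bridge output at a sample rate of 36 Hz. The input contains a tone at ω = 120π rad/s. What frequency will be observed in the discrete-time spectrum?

12 Hz

ω = 120π rad/s → f = ω/(2π) = 60 Hz.
60 Hz mod fs = 24 Hz.
24 Hz > fs/2 = 18 Hz, folds to fs − 24 Hz = 12 Hz.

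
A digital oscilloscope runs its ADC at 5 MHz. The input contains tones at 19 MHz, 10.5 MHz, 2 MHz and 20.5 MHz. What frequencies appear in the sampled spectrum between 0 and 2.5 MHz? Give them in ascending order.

0.5 MHz, 1 MHz, 2 MHz

fs/2 = 2.5 MHz.
19 MHz mod fs = 4 MHz.
4 MHz > fs/2 = 2.5 MHz, folds to fs − 4 MHz = 1 MHz.
10.5 MHz mod fs = 0.5 MHz.
0.5 MHz ≤ fs/2 = 2.5 MHz, appears at 0.5 MHz.
2 MHz ≤ fs/2 = 2.5 MHz, passes unchanged.
20.5 MHz mod fs = 0.5 MHz.
0.5 MHz ≤ fs/2 = 2.5 MHz, appears at 0.5 MHz.
Distinct values: {0.5 MHz, 1 MHz, 2 MHz}.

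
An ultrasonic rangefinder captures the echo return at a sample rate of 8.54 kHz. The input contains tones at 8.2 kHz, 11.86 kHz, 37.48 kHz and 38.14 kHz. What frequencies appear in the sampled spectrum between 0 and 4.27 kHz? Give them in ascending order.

0.34 kHz, 3.32 kHz, 3.98 kHz

fs/2 = 4.27 kHz.
8.2 kHz > fs/2 = 4.27 kHz, folds to fs − 8.2 kHz = 0.34 kHz.
11.86 kHz mod fs = 3.32 kHz.
3.32 kHz ≤ fs/2 = 4.27 kHz, appears at 3.32 kHz.
37.48 kHz mod fs = 3.32 kHz.
3.32 kHz ≤ fs/2 = 4.27 kHz, appears at 3.32 kHz.
38.14 kHz mod fs = 3.98 kHz.
3.98 kHz ≤ fs/2 = 4.27 kHz, appears at 3.98 kHz.
Distinct values: {0.34 kHz, 3.32 kHz, 3.98 kHz}.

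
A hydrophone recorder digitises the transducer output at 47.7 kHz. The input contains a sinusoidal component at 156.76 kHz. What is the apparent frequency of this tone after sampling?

156.76 kHz mod fs = 13.66 kHz.
13.66 kHz ≤ fs/2 = 23.85 kHz, appears at 13.66 kHz.

13.66 kHz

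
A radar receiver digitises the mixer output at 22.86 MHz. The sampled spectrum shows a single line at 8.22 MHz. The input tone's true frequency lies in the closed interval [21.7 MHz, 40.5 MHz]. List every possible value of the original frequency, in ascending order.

Frequencies that alias to 8.22 MHz are k·fs ± 8.22 MHz for integer k ≥ 0.
k=0: 8.22 MHz.
k=1: 14.64 MHz, 31.08 MHz.
k=2: 37.5 MHz, 53.94 MHz.
k=3: 60.36 MHz, 76.8 MHz.
Within [21.7 MHz, 40.5 MHz]: 31.08 MHz, 37.5 MHz.

31.08 MHz, 37.5 MHz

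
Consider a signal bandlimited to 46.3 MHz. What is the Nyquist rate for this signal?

Nyquist rate = 2 × 46.3 MHz = 92.6 MHz.

92.6 MHz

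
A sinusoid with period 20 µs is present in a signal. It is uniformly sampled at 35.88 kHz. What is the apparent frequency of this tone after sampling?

14.12 kHz

T = 20 µs → f = 1/T = 50 kHz.
50 kHz mod fs = 14.12 kHz.
14.12 kHz ≤ fs/2 = 17.94 kHz, appears at 14.12 kHz.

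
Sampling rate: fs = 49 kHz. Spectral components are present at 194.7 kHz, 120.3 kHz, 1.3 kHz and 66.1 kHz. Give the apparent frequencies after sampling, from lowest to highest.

1.3 kHz, 17.1 kHz, 22.3 kHz

fs/2 = 24.5 kHz.
194.7 kHz mod fs = 47.7 kHz.
47.7 kHz > fs/2 = 24.5 kHz, folds to fs − 47.7 kHz = 1.3 kHz.
120.3 kHz mod fs = 22.3 kHz.
22.3 kHz ≤ fs/2 = 24.5 kHz, appears at 22.3 kHz.
1.3 kHz ≤ fs/2 = 24.5 kHz, passes unchanged.
66.1 kHz mod fs = 17.1 kHz.
17.1 kHz ≤ fs/2 = 24.5 kHz, appears at 17.1 kHz.
Distinct values: {1.3 kHz, 17.1 kHz, 22.3 kHz}.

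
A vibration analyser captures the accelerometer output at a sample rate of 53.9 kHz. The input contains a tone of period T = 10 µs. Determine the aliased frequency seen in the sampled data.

T = 10 µs → f = 1/T = 100 kHz.
100 kHz mod fs = 46.1 kHz.
46.1 kHz > fs/2 = 26.95 kHz, folds to fs − 46.1 kHz = 7.8 kHz.

7.8 kHz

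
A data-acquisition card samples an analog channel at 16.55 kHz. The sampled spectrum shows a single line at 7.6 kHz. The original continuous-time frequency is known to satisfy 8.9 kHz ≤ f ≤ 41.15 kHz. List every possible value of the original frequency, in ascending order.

Frequencies that alias to 7.6 kHz are k·fs ± 7.6 kHz for integer k ≥ 0.
k=0: 7.6 kHz.
k=1: 8.95 kHz, 24.15 kHz.
k=2: 25.5 kHz, 40.7 kHz.
k=3: 42.05 kHz, 57.25 kHz.
Within [8.9 kHz, 41.15 kHz]: 8.95 kHz, 24.15 kHz, 25.5 kHz, 40.7 kHz.

8.95 kHz, 24.15 kHz, 25.5 kHz, 40.7 kHz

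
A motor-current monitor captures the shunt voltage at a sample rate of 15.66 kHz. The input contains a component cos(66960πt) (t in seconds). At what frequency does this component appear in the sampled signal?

2.16 kHz

ω = 66960π rad/s → f = ω/(2π) = 33480 Hz = 33.48 kHz.
33.48 kHz mod fs = 2.16 kHz.
2.16 kHz ≤ fs/2 = 7.83 kHz, appears at 2.16 kHz.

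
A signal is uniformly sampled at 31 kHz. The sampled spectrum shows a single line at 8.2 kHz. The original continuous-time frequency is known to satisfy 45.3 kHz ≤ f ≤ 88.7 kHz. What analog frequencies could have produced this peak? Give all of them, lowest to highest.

53.8 kHz, 70.2 kHz, 84.8 kHz

Frequencies that alias to 8.2 kHz are k·fs ± 8.2 kHz for integer k ≥ 0.
k=0: 8.2 kHz.
k=1: 22.8 kHz, 39.2 kHz.
k=2: 53.8 kHz, 70.2 kHz.
k=3: 84.8 kHz, 101.2 kHz.
k=4: 115.8 kHz, 132.2 kHz.
Within [45.3 kHz, 88.7 kHz]: 53.8 kHz, 70.2 kHz, 84.8 kHz.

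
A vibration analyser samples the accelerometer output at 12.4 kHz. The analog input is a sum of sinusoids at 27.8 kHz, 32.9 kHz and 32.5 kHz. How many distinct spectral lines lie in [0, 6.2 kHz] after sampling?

fs/2 = 6.2 kHz.
27.8 kHz mod fs = 3 kHz.
3 kHz ≤ fs/2 = 6.2 kHz, appears at 3 kHz.
32.9 kHz mod fs = 8.1 kHz.
8.1 kHz > fs/2 = 6.2 kHz, folds to fs − 8.1 kHz = 4.3 kHz.
32.5 kHz mod fs = 7.7 kHz.
7.7 kHz > fs/2 = 6.2 kHz, folds to fs − 7.7 kHz = 4.7 kHz.
Distinct values: {3 kHz, 4.3 kHz, 4.7 kHz} → 3.

3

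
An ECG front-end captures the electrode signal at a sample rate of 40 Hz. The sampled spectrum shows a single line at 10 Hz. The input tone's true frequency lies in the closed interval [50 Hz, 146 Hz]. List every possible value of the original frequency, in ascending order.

Frequencies that alias to 10 Hz are k·fs ± 10 Hz for integer k ≥ 0.
k=0: 10 Hz.
k=1: 30 Hz, 50 Hz.
k=2: 70 Hz, 90 Hz.
k=3: 110 Hz, 130 Hz.
k=4: 150 Hz, 170 Hz.
Within [50 Hz, 146 Hz]: 50 Hz, 70 Hz, 90 Hz, 110 Hz, 130 Hz.

50 Hz, 70 Hz, 90 Hz, 110 Hz, 130 Hz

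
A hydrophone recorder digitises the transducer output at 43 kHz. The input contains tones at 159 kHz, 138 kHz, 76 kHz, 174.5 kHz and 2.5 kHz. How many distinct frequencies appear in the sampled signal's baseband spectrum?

fs/2 = 21.5 kHz.
159 kHz mod fs = 30 kHz.
30 kHz > fs/2 = 21.5 kHz, folds to fs − 30 kHz = 13 kHz.
138 kHz mod fs = 9 kHz.
9 kHz ≤ fs/2 = 21.5 kHz, appears at 9 kHz.
76 kHz mod fs = 33 kHz.
33 kHz > fs/2 = 21.5 kHz, folds to fs − 33 kHz = 10 kHz.
174.5 kHz mod fs = 2.5 kHz.
2.5 kHz ≤ fs/2 = 21.5 kHz, appears at 2.5 kHz.
2.5 kHz ≤ fs/2 = 21.5 kHz, passes unchanged.
Distinct values: {2.5 kHz, 9 kHz, 10 kHz, 13 kHz} → 4.

4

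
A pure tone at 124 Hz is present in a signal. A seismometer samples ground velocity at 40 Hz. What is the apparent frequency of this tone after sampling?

124 Hz mod fs = 4 Hz.
4 Hz ≤ fs/2 = 20 Hz, appears at 4 Hz.

4 Hz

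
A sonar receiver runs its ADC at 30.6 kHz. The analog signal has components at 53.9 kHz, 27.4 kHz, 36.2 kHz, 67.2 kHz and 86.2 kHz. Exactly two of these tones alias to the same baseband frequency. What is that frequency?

fs/2 = 15.3 kHz.
53.9 kHz mod fs = 23.3 kHz.
23.3 kHz > fs/2 = 15.3 kHz, folds to fs − 23.3 kHz = 7.3 kHz.
27.4 kHz > fs/2 = 15.3 kHz, folds to fs − 27.4 kHz = 3.2 kHz.
36.2 kHz mod fs = 5.6 kHz.
5.6 kHz ≤ fs/2 = 15.3 kHz, appears at 5.6 kHz.
67.2 kHz mod fs = 6 kHz.
6 kHz ≤ fs/2 = 15.3 kHz, appears at 6 kHz.
86.2 kHz mod fs = 25 kHz.
25 kHz > fs/2 = 15.3 kHz, folds to fs − 25 kHz = 5.6 kHz.
36.2 kHz and 86.2 kHz both map to 5.6 kHz.

5.6 kHz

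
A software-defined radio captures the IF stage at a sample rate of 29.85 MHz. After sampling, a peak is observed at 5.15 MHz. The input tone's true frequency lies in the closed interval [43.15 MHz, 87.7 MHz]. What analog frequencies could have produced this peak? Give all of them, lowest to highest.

54.55 MHz, 64.85 MHz, 84.4 MHz

Frequencies that alias to 5.15 MHz are k·fs ± 5.15 MHz for integer k ≥ 0.
k=0: 5.15 MHz.
k=1: 24.7 MHz, 35 MHz.
k=2: 54.55 MHz, 64.85 MHz.
k=3: 84.4 MHz, 94.7 MHz.
k=4: 114.25 MHz, 124.55 MHz.
Within [43.15 MHz, 87.7 MHz]: 54.55 MHz, 64.85 MHz, 84.4 MHz.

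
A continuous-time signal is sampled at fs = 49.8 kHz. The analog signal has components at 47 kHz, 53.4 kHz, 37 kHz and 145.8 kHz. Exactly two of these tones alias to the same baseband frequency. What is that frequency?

3.6 kHz

fs/2 = 24.9 kHz.
47 kHz > fs/2 = 24.9 kHz, folds to fs − 47 kHz = 2.8 kHz.
53.4 kHz mod fs = 3.6 kHz.
3.6 kHz ≤ fs/2 = 24.9 kHz, appears at 3.6 kHz.
37 kHz > fs/2 = 24.9 kHz, folds to fs − 37 kHz = 12.8 kHz.
145.8 kHz mod fs = 46.2 kHz.
46.2 kHz > fs/2 = 24.9 kHz, folds to fs − 46.2 kHz = 3.6 kHz.
53.4 kHz and 145.8 kHz both map to 3.6 kHz.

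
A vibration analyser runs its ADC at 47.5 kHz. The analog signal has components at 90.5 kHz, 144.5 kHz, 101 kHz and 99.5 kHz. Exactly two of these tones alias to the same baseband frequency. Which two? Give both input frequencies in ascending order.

90.5 kHz, 99.5 kHz

fs/2 = 23.75 kHz.
90.5 kHz mod fs = 43 kHz.
43 kHz > fs/2 = 23.75 kHz, folds to fs − 43 kHz = 4.5 kHz.
144.5 kHz mod fs = 2 kHz.
2 kHz ≤ fs/2 = 23.75 kHz, appears at 2 kHz.
101 kHz mod fs = 6 kHz.
6 kHz ≤ fs/2 = 23.75 kHz, appears at 6 kHz.
99.5 kHz mod fs = 4.5 kHz.
4.5 kHz ≤ fs/2 = 23.75 kHz, appears at 4.5 kHz.
90.5 kHz and 99.5 kHz both map to 4.5 kHz.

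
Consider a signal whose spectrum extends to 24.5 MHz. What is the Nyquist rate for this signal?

49 MHz

Nyquist rate = 2 × 24.5 MHz = 49 MHz.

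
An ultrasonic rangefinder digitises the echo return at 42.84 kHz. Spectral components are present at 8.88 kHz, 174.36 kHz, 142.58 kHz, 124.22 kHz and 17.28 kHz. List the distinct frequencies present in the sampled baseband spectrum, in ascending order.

3 kHz, 4.3 kHz, 8.88 kHz, 14.06 kHz, 17.28 kHz

fs/2 = 21.42 kHz.
8.88 kHz ≤ fs/2 = 21.42 kHz, passes unchanged.
174.36 kHz mod fs = 3 kHz.
3 kHz ≤ fs/2 = 21.42 kHz, appears at 3 kHz.
142.58 kHz mod fs = 14.06 kHz.
14.06 kHz ≤ fs/2 = 21.42 kHz, appears at 14.06 kHz.
124.22 kHz mod fs = 38.54 kHz.
38.54 kHz > fs/2 = 21.42 kHz, folds to fs − 38.54 kHz = 4.3 kHz.
17.28 kHz ≤ fs/2 = 21.42 kHz, passes unchanged.
Distinct values: {3 kHz, 4.3 kHz, 8.88 kHz, 14.06 kHz, 17.28 kHz}.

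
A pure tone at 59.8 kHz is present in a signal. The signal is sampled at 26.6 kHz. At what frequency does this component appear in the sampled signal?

59.8 kHz mod fs = 6.6 kHz.
6.6 kHz ≤ fs/2 = 13.3 kHz, appears at 6.6 kHz.

6.6 kHz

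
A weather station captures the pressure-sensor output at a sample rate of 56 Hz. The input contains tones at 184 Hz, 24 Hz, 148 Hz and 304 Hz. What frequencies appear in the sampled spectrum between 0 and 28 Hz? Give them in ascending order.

fs/2 = 28 Hz.
184 Hz mod fs = 16 Hz.
16 Hz ≤ fs/2 = 28 Hz, appears at 16 Hz.
24 Hz ≤ fs/2 = 28 Hz, passes unchanged.
148 Hz mod fs = 36 Hz.
36 Hz > fs/2 = 28 Hz, folds to fs − 36 Hz = 20 Hz.
304 Hz mod fs = 24 Hz.
24 Hz ≤ fs/2 = 28 Hz, appears at 24 Hz.
Distinct values: {16 Hz, 20 Hz, 24 Hz}.

16 Hz, 20 Hz, 24 Hz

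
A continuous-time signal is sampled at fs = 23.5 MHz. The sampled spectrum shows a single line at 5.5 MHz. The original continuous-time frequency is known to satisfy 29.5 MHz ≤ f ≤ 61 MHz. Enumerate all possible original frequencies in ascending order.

Frequencies that alias to 5.5 MHz are k·fs ± 5.5 MHz for integer k ≥ 0.
k=0: 5.5 MHz.
k=1: 18 MHz, 29 MHz.
k=2: 41.5 MHz, 52.5 MHz.
k=3: 65 MHz, 76 MHz.
Within [29.5 MHz, 61 MHz]: 41.5 MHz, 52.5 MHz.

41.5 MHz, 52.5 MHz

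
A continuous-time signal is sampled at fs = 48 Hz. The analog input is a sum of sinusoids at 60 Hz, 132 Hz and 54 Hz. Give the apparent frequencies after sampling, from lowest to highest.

6 Hz, 12 Hz

fs/2 = 24 Hz.
60 Hz mod fs = 12 Hz.
12 Hz ≤ fs/2 = 24 Hz, appears at 12 Hz.
132 Hz mod fs = 36 Hz.
36 Hz > fs/2 = 24 Hz, folds to fs − 36 Hz = 12 Hz.
54 Hz mod fs = 6 Hz.
6 Hz ≤ fs/2 = 24 Hz, appears at 6 Hz.
Distinct values: {6 Hz, 12 Hz}.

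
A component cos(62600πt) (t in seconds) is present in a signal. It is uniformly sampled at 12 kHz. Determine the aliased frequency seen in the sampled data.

ω = 62600π rad/s → f = ω/(2π) = 31300 Hz = 31.3 kHz.
31.3 kHz mod fs = 7.3 kHz.
7.3 kHz > fs/2 = 6 kHz, folds to fs − 7.3 kHz = 4.7 kHz.

4.7 kHz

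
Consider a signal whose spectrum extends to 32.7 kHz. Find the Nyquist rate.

Nyquist rate = 2 × 32.7 kHz = 65.4 kHz.

65.4 kHz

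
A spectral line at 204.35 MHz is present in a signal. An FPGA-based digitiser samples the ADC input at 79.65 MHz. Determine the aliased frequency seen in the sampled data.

204.35 MHz mod fs = 45.05 MHz.
45.05 MHz > fs/2 = 39.825 MHz, folds to fs − 45.05 MHz = 34.6 MHz.

34.6 MHz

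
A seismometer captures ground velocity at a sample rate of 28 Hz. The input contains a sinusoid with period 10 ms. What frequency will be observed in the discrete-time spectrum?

12 Hz

T = 10 ms → f = 1/T = 100 Hz.
100 Hz mod fs = 16 Hz.
16 Hz > fs/2 = 14 Hz, folds to fs − 16 Hz = 12 Hz.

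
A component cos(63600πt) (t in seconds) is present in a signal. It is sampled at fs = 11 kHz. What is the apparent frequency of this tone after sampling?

1.2 kHz

ω = 63600π rad/s → f = ω/(2π) = 31800 Hz = 31.8 kHz.
31.8 kHz mod fs = 9.8 kHz.
9.8 kHz > fs/2 = 5.5 kHz, folds to fs − 9.8 kHz = 1.2 kHz.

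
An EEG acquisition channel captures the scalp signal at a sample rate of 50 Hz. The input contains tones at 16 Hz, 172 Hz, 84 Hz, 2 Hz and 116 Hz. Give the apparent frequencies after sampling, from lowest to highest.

2 Hz, 16 Hz, 22 Hz

fs/2 = 25 Hz.
16 Hz ≤ fs/2 = 25 Hz, passes unchanged.
172 Hz mod fs = 22 Hz.
22 Hz ≤ fs/2 = 25 Hz, appears at 22 Hz.
84 Hz mod fs = 34 Hz.
34 Hz > fs/2 = 25 Hz, folds to fs − 34 Hz = 16 Hz.
2 Hz ≤ fs/2 = 25 Hz, passes unchanged.
116 Hz mod fs = 16 Hz.
16 Hz ≤ fs/2 = 25 Hz, appears at 16 Hz.
Distinct values: {2 Hz, 16 Hz, 22 Hz}.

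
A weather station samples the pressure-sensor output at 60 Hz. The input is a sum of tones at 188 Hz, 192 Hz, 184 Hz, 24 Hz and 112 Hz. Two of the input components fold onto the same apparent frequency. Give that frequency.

8 Hz

fs/2 = 30 Hz.
188 Hz mod fs = 8 Hz.
8 Hz ≤ fs/2 = 30 Hz, appears at 8 Hz.
192 Hz mod fs = 12 Hz.
12 Hz ≤ fs/2 = 30 Hz, appears at 12 Hz.
184 Hz mod fs = 4 Hz.
4 Hz ≤ fs/2 = 30 Hz, appears at 4 Hz.
24 Hz ≤ fs/2 = 30 Hz, passes unchanged.
112 Hz mod fs = 52 Hz.
52 Hz > fs/2 = 30 Hz, folds to fs − 52 Hz = 8 Hz.
112 Hz and 188 Hz both map to 8 Hz.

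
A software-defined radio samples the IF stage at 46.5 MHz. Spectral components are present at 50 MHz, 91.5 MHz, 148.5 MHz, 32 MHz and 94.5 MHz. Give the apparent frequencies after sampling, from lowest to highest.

fs/2 = 23.25 MHz.
50 MHz mod fs = 3.5 MHz.
3.5 MHz ≤ fs/2 = 23.25 MHz, appears at 3.5 MHz.
91.5 MHz mod fs = 45 MHz.
45 MHz > fs/2 = 23.25 MHz, folds to fs − 45 MHz = 1.5 MHz.
148.5 MHz mod fs = 9 MHz.
9 MHz ≤ fs/2 = 23.25 MHz, appears at 9 MHz.
32 MHz > fs/2 = 23.25 MHz, folds to fs − 32 MHz = 14.5 MHz.
94.5 MHz mod fs = 1.5 MHz.
1.5 MHz ≤ fs/2 = 23.25 MHz, appears at 1.5 MHz.
Distinct values: {1.5 MHz, 3.5 MHz, 9 MHz, 14.5 MHz}.

1.5 MHz, 3.5 MHz, 9 MHz, 14.5 MHz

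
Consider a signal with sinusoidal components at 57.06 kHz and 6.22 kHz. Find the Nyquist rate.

114.12 kHz

Highest-frequency component: 57.06 kHz.
Nyquist rate = 2 × 57.06 kHz = 114.12 kHz.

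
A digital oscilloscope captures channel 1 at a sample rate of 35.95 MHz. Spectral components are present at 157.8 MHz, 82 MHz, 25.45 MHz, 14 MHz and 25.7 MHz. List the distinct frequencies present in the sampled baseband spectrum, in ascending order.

10.1 MHz, 10.25 MHz, 10.5 MHz, 14 MHz

fs/2 = 17.975 MHz.
157.8 MHz mod fs = 14 MHz.
14 MHz ≤ fs/2 = 17.975 MHz, appears at 14 MHz.
82 MHz mod fs = 10.1 MHz.
10.1 MHz ≤ fs/2 = 17.975 MHz, appears at 10.1 MHz.
25.45 MHz > fs/2 = 17.975 MHz, folds to fs − 25.45 MHz = 10.5 MHz.
14 MHz ≤ fs/2 = 17.975 MHz, passes unchanged.
25.7 MHz > fs/2 = 17.975 MHz, folds to fs − 25.7 MHz = 10.25 MHz.
Distinct values: {10.1 MHz, 10.25 MHz, 10.5 MHz, 14 MHz}.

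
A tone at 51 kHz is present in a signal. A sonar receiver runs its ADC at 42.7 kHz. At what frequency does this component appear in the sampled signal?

8.3 kHz

51 kHz mod fs = 8.3 kHz.
8.3 kHz ≤ fs/2 = 21.35 kHz, appears at 8.3 kHz.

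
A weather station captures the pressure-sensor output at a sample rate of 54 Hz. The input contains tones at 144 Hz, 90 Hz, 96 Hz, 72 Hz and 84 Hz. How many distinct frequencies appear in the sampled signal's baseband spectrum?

fs/2 = 27 Hz.
144 Hz mod fs = 36 Hz.
36 Hz > fs/2 = 27 Hz, folds to fs − 36 Hz = 18 Hz.
90 Hz mod fs = 36 Hz.
36 Hz > fs/2 = 27 Hz, folds to fs − 36 Hz = 18 Hz.
96 Hz mod fs = 42 Hz.
42 Hz > fs/2 = 27 Hz, folds to fs − 42 Hz = 12 Hz.
72 Hz mod fs = 18 Hz.
18 Hz ≤ fs/2 = 27 Hz, appears at 18 Hz.
84 Hz mod fs = 30 Hz.
30 Hz > fs/2 = 27 Hz, folds to fs − 30 Hz = 24 Hz.
Distinct values: {12 Hz, 18 Hz, 24 Hz} → 3.

3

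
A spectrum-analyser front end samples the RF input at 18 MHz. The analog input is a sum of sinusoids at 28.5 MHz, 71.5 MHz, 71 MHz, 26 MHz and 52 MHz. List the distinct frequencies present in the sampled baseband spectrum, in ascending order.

fs/2 = 9 MHz.
28.5 MHz mod fs = 10.5 MHz.
10.5 MHz > fs/2 = 9 MHz, folds to fs − 10.5 MHz = 7.5 MHz.
71.5 MHz mod fs = 17.5 MHz.
17.5 MHz > fs/2 = 9 MHz, folds to fs − 17.5 MHz = 0.5 MHz.
71 MHz mod fs = 17 MHz.
17 MHz > fs/2 = 9 MHz, folds to fs − 17 MHz = 1 MHz.
26 MHz mod fs = 8 MHz.
8 MHz ≤ fs/2 = 9 MHz, appears at 8 MHz.
52 MHz mod fs = 16 MHz.
16 MHz > fs/2 = 9 MHz, folds to fs − 16 MHz = 2 MHz.
Distinct values: {0.5 MHz, 1 MHz, 2 MHz, 7.5 MHz, 8 MHz}.

0.5 MHz, 1 MHz, 2 MHz, 7.5 MHz, 8 MHz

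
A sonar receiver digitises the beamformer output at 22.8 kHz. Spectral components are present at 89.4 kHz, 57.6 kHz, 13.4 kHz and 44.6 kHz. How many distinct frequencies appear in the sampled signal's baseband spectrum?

fs/2 = 11.4 kHz.
89.4 kHz mod fs = 21 kHz.
21 kHz > fs/2 = 11.4 kHz, folds to fs − 21 kHz = 1.8 kHz.
57.6 kHz mod fs = 12 kHz.
12 kHz > fs/2 = 11.4 kHz, folds to fs − 12 kHz = 10.8 kHz.
13.4 kHz > fs/2 = 11.4 kHz, folds to fs − 13.4 kHz = 9.4 kHz.
44.6 kHz mod fs = 21.8 kHz.
21.8 kHz > fs/2 = 11.4 kHz, folds to fs − 21.8 kHz = 1 kHz.
Distinct values: {1 kHz, 1.8 kHz, 9.4 kHz, 10.8 kHz} → 4.

4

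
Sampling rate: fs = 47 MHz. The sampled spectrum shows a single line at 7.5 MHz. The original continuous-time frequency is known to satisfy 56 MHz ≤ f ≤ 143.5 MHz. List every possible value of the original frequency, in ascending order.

86.5 MHz, 101.5 MHz, 133.5 MHz

Frequencies that alias to 7.5 MHz are k·fs ± 7.5 MHz for integer k ≥ 0.
k=0: 7.5 MHz.
k=1: 39.5 MHz, 54.5 MHz.
k=2: 86.5 MHz, 101.5 MHz.
k=3: 133.5 MHz, 148.5 MHz.
k=4: 180.5 MHz, 195.5 MHz.
Within [56 MHz, 143.5 MHz]: 86.5 MHz, 101.5 MHz, 133.5 MHz.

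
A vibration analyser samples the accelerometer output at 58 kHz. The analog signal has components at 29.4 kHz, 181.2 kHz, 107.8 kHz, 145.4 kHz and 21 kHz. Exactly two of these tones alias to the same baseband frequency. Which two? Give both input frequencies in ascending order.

fs/2 = 29 kHz.
29.4 kHz > fs/2 = 29 kHz, folds to fs − 29.4 kHz = 28.6 kHz.
181.2 kHz mod fs = 7.2 kHz.
7.2 kHz ≤ fs/2 = 29 kHz, appears at 7.2 kHz.
107.8 kHz mod fs = 49.8 kHz.
49.8 kHz > fs/2 = 29 kHz, folds to fs − 49.8 kHz = 8.2 kHz.
145.4 kHz mod fs = 29.4 kHz.
29.4 kHz > fs/2 = 29 kHz, folds to fs − 29.4 kHz = 28.6 kHz.
21 kHz ≤ fs/2 = 29 kHz, passes unchanged.
29.4 kHz and 145.4 kHz both map to 28.6 kHz.

29.4 kHz, 145.4 kHz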